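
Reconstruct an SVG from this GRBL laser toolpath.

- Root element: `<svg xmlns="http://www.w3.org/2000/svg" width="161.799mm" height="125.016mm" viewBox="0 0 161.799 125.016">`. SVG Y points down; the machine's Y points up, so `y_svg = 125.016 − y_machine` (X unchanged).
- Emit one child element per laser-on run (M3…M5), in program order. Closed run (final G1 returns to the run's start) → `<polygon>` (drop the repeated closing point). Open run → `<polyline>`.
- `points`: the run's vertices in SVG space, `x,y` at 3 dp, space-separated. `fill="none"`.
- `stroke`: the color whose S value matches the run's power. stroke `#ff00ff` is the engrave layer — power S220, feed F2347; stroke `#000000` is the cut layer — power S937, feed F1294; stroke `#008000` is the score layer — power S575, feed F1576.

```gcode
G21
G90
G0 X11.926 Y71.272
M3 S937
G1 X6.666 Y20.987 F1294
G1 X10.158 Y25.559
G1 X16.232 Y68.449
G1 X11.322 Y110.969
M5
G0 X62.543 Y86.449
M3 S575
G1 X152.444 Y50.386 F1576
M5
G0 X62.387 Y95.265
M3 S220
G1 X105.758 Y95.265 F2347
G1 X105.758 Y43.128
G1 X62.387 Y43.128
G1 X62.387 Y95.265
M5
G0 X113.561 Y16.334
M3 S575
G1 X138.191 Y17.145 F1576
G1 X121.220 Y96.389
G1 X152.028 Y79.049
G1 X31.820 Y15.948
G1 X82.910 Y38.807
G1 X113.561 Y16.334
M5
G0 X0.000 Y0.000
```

<svg xmlns="http://www.w3.org/2000/svg" width="161.799mm" height="125.016mm" viewBox="0 0 161.799 125.016">
  <polyline points="11.926,53.744 6.666,104.029 10.158,99.457 16.232,56.567 11.322,14.047" fill="none" stroke="#000000"/>
  <polyline points="62.543,38.567 152.444,74.630" fill="none" stroke="#008000"/>
  <polygon points="62.387,29.751 105.758,29.751 105.758,81.888 62.387,81.888" fill="none" stroke="#ff00ff"/>
  <polygon points="113.561,108.682 138.191,107.871 121.220,28.627 152.028,45.967 31.820,109.068 82.910,86.209" fill="none" stroke="#008000"/>
</svg>

Each laser-on run becomes one SVG element. Flip Y back into SVG space with y_svg = 125.016 − y_machine.

Run 1: power S937 maps to stroke `#000000` (cut). The run is open, so emit a `<polyline>` with points (Y-flipped): 11.926,53.744 6.666,104.029 10.158,99.457 16.232,56.567 11.322,14.047.

Run 2: S575 ⇒ score layer `#008000`. The run is open, so emit a `<polyline>` with points (Y-flipped): 62.543,38.567 152.444,74.630.

Run 3: the run's S220 means `#ff00ff` (engrave). The run returns to its start, so emit a `<polygon>` with points (Y-flipped): 62.387,29.751 105.758,29.751 105.758,81.888 62.387,81.888.

Run 4: the run's S575 means `#008000` (score). The run returns to its start, so emit a `<polygon>` with points (Y-flipped): 113.561,108.682 138.191,107.871 121.220,28.627 152.028,45.967 31.820,109.068 82.910,86.209.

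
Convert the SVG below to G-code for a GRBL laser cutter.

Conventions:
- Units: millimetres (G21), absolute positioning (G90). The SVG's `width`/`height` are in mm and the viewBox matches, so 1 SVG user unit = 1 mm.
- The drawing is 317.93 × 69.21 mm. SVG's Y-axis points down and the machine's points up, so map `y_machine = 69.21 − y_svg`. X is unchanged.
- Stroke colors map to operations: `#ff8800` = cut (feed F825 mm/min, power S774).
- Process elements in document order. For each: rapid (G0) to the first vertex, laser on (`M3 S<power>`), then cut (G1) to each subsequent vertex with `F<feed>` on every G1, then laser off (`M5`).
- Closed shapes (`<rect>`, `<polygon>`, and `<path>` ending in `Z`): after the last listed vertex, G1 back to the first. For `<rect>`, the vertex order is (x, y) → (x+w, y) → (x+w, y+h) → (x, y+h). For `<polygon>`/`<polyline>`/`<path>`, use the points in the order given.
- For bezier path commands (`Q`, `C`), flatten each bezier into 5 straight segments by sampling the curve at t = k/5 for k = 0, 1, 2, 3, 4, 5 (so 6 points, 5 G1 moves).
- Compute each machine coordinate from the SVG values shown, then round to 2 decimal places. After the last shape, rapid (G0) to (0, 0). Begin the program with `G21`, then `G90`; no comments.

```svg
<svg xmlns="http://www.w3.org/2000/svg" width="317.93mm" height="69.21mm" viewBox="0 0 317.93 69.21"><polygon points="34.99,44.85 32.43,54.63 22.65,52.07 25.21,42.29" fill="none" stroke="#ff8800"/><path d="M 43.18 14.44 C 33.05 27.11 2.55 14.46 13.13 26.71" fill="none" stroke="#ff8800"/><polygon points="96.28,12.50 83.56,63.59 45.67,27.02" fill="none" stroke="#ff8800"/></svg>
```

G21
G90
G0 X34.99 Y24.36
M3 S774
G1 X32.43 Y14.58 F825
G1 X22.65 Y17.14 F825
G1 X25.21 Y26.92 F825
G1 X34.99 Y24.36 F825
M5
G0 X43.18 Y54.77
M3 S774
G1 X35.15 Y49.80 F825
G1 X25.18 Y48.51 F825
G1 X16.22 Y48.46 F825
G1 X11.22 Y47.26 F825
G1 X13.13 Y42.50 F825
M5
G0 X96.28 Y56.71
M3 S774
G1 X83.56 Y5.62 F825
G1 X45.67 Y42.19 F825
G1 X96.28 Y56.71 F825
M5
G0 X0.00 Y0.00

Since the viewBox matches the mm dimensions, user units are millimetres directly. The only transform is the Y-flip y_m = 69.21 − y_svg.

Shape 1 is a regular polygon drawn with `<polygon>`. Its stroke #ff8800 means cut at S774, F825. After flipping Y the toolpath is (34.99,24.36) → (32.43,14.58) → (22.65,17.14) → (25.21,26.92) → (34.99,24.36), returning to the start.

Shape 2 is a cubic bezier drawn with `<path>`. Its stroke #ff8800 means cut at S774, F825. After flipping Y the toolpath is (43.18,54.77) → (35.15,49.80) → (25.18,48.51) → (16.22,48.46) → (11.22,47.26) → (13.13,42.50).

Shape 3 is a regular polygon drawn with `<polygon>`. Its stroke #ff8800 means cut at S774, F825. After flipping Y the toolpath is (96.28,56.71) → (83.56,5.62) → (45.67,42.19) → (96.28,56.71), returning to the start.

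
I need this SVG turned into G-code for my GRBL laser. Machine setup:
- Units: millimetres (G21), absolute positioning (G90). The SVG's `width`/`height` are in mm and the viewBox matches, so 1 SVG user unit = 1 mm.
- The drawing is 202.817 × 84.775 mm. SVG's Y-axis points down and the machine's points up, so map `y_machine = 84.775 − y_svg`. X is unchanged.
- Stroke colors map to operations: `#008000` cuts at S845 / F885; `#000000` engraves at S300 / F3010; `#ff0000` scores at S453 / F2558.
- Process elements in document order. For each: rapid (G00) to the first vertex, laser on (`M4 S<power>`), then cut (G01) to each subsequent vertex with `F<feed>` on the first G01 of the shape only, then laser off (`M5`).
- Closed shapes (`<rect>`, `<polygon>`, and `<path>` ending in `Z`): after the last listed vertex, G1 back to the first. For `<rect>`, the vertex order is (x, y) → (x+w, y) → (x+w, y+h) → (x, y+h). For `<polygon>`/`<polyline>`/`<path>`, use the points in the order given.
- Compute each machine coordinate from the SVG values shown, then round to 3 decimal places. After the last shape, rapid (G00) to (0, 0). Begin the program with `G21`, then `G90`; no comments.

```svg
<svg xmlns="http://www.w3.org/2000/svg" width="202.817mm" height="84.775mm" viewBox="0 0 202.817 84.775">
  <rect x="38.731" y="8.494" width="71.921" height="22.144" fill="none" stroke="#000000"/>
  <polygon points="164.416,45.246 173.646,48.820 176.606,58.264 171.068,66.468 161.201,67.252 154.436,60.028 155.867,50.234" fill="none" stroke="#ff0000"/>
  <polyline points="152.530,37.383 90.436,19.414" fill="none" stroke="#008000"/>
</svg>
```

viewBox `0 0 202.817 84.775` with mm width/height → 1 unit = 1 mm. Flip: y_m = 84.775 − y_svg.

**Shape 1** — `<rect>` rectangle, stroke `#000000` → engrave (S300, F3010). Machine vertices: (38.731,76.281) → (110.652,76.281) → (110.652,54.137) → (38.731,54.137) → (38.731,76.281). Closed: final G1 returns to the first vertex.

**Shape 2** — `<polygon>` regular polygon, stroke `#ff0000` → score (S453, F2558). Machine vertices: (164.416,39.529) → (173.646,35.955) → (176.606,26.511) → (171.068,18.307) → (161.201,17.523) → (154.436,24.747) → (155.867,34.541) → (164.416,39.529). Closed: final G1 returns to the first vertex.

**Shape 3** — `<polyline>` line segment, stroke `#008000` → cut (S845, F885). Machine vertices: (152.530,47.392) → (90.436,65.361). Open path.

G21
G90
G00 X38.731 Y76.281
M4 S300
G01 X110.652 Y76.281 F3010
G01 X110.652 Y54.137
G01 X38.731 Y54.137
G01 X38.731 Y76.281
M5
G00 X164.416 Y39.529
M4 S453
G01 X173.646 Y35.955 F2558
G01 X176.606 Y26.511
G01 X171.068 Y18.307
G01 X161.201 Y17.523
G01 X154.436 Y24.747
G01 X155.867 Y34.541
G01 X164.416 Y39.529
M5
G00 X152.530 Y47.392
M4 S845
G01 X90.436 Y65.361 F885
M5
G00 X0.000 Y0.000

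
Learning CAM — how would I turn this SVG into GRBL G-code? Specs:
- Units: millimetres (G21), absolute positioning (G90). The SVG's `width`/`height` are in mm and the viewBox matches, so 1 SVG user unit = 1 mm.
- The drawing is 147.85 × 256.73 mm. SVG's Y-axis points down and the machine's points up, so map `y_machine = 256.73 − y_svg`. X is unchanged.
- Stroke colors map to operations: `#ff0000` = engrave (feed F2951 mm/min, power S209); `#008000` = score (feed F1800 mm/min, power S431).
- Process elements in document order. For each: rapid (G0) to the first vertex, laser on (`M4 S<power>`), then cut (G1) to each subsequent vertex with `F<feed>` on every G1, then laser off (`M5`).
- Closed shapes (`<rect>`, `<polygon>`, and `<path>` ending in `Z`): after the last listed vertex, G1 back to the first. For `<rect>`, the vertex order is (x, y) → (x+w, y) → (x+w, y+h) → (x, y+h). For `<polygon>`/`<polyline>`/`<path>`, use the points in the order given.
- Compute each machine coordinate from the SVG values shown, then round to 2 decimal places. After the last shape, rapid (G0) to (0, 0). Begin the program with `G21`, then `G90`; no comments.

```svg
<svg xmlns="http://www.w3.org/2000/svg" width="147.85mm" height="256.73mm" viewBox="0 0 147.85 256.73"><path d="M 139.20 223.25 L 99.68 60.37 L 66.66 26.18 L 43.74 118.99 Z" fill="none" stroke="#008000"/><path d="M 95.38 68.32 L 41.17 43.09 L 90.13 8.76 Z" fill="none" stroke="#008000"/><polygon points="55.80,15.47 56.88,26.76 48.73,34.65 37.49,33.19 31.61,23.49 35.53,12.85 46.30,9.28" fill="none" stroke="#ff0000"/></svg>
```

1 u = 1 mm; y_m = 256.73 − y.

[1] `<path>` closed polygon, #008000→score S431 F1800: (139.20,33.48) → (99.68,196.36) → (66.66,230.55) → (43.74,137.74) → (139.20,33.48) (closed)

[2] `<path>` regular polygon, #008000→score S431 F1800: (95.38,188.41) → (41.17,213.64) → (90.13,247.97) → (95.38,188.41) (closed)

[3] `<polygon>` regular polygon, #ff0000→engrave S209 F2951: (55.80,241.26) → (56.88,229.97) → (48.73,222.08) → (37.49,223.54) → (31.61,233.24) → (35.53,243.88) → (46.30,247.45) → (55.80,241.26) (closed)

G21
G90
G0 X139.20 Y33.48
M4 S431
G1 X99.68 Y196.36 F1800
G1 X66.66 Y230.55 F1800
G1 X43.74 Y137.74 F1800
G1 X139.20 Y33.48 F1800
M5
G0 X95.38 Y188.41
M4 S431
G1 X41.17 Y213.64 F1800
G1 X90.13 Y247.97 F1800
G1 X95.38 Y188.41 F1800
M5
G0 X55.80 Y241.26
M4 S209
G1 X56.88 Y229.97 F2951
G1 X48.73 Y222.08 F2951
G1 X37.49 Y223.54 F2951
G1 X31.61 Y233.24 F2951
G1 X35.53 Y243.88 F2951
G1 X46.30 Y247.45 F2951
G1 X55.80 Y241.26 F2951
M5
G0 X0.00 Y0.00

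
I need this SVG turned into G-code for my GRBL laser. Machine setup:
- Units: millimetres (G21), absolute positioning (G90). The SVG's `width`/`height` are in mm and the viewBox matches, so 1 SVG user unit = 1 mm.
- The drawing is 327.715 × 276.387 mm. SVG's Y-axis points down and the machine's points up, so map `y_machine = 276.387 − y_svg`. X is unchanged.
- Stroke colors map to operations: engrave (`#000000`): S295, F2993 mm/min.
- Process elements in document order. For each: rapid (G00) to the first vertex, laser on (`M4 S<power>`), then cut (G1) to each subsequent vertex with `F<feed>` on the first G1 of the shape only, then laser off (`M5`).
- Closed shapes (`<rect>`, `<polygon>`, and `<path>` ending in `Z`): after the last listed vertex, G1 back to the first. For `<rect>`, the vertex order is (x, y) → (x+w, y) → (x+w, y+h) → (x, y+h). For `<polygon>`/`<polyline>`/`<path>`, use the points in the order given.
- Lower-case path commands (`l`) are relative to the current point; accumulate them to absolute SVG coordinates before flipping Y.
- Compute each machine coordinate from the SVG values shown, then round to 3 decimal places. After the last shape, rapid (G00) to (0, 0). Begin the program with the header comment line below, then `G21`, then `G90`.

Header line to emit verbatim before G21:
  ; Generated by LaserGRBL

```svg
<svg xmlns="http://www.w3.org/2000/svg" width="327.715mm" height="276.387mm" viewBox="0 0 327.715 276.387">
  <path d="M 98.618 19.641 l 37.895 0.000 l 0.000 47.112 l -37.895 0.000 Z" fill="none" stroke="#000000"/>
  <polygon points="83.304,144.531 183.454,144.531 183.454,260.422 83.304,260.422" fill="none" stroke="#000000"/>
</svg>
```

; Generated by LaserGRBL
G21
G90
G00 X98.618 Y256.746
M4 S295
G1 X136.513 Y256.746 F2993
G1 X136.513 Y209.634
G1 X98.618 Y209.634
G1 X98.618 Y256.746
M5
G00 X83.304 Y131.856
M4 S295
G1 X183.454 Y131.856 F2993
G1 X183.454 Y15.965
G1 X83.304 Y15.965
G1 X83.304 Y131.856
M5
G00 X0.000 Y0.000

viewBox `0 0 327.715 276.387` with mm width/height → 1 unit = 1 mm. Flip: y_m = 276.387 − y_svg.

**Shape 1** — `<path>` rectangle, stroke `#000000` → engrave (S295, F2993). Machine vertices: (98.618,256.746) → (136.513,256.746) → (136.513,209.634) → (98.618,209.634) → (98.618,256.746). Closed: final G1 returns to the first vertex.

**Shape 2** — `<polygon>` rectangle, stroke `#000000` → engrave (S295, F2993). Machine vertices: (83.304,131.856) → (183.454,131.856) → (183.454,15.965) → (83.304,15.965) → (83.304,131.856). Closed: final G1 returns to the first vertex.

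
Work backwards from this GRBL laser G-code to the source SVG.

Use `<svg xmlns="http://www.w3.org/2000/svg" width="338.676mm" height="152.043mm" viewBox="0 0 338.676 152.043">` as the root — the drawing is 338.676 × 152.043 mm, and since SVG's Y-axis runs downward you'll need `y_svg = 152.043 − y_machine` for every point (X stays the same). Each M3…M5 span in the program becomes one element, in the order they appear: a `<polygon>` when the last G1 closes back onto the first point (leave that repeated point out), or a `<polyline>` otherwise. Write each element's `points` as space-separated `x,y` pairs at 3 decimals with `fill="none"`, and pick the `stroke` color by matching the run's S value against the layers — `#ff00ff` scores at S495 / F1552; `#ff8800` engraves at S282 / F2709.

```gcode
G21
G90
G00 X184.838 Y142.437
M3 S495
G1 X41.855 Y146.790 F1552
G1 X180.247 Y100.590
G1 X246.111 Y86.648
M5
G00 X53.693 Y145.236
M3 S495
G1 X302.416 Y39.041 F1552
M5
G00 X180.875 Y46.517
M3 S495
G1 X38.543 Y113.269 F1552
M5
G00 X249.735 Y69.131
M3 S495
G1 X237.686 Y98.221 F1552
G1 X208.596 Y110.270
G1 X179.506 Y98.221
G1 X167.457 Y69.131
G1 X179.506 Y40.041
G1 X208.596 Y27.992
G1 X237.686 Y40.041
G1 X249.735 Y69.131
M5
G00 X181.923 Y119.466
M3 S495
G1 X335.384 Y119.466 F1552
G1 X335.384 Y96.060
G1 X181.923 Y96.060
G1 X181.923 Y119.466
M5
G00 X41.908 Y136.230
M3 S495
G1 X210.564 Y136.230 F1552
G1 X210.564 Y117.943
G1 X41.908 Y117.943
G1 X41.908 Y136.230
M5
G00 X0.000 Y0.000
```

<svg xmlns="http://www.w3.org/2000/svg" width="338.676mm" height="152.043mm" viewBox="0 0 338.676 152.043">
  <polyline points="184.838,9.606 41.855,5.253 180.247,51.453 246.111,65.395" fill="none" stroke="#ff00ff"/>
  <polyline points="53.693,6.807 302.416,113.002" fill="none" stroke="#ff00ff"/>
  <polyline points="180.875,105.526 38.543,38.774" fill="none" stroke="#ff00ff"/>
  <polygon points="249.735,82.912 237.686,53.822 208.596,41.773 179.506,53.822 167.457,82.912 179.506,112.002 208.596,124.051 237.686,112.002" fill="none" stroke="#ff00ff"/>
  <polygon points="181.923,32.577 335.384,32.577 335.384,55.983 181.923,55.983" fill="none" stroke="#ff00ff"/>
  <polygon points="41.908,15.813 210.564,15.813 210.564,34.100 41.908,34.100" fill="none" stroke="#ff00ff"/>
</svg>

y_svg = 152.043 − y_m. Every run uses S495, so all elements get stroke `#ff00ff` (score).

[1] open run; points: 184.838,9.606 41.855,5.253 180.247,51.453 246.111,65.395

[2] open run; points: 53.693,6.807 302.416,113.002

[3] open run; points: 180.875,105.526 38.543,38.774

[4] closed run; points: 249.735,82.912 237.686,53.822 208.596,41.773 179.506,53.822 167.457,82.912 179.506,112.002 208.596,124.051 237.686,112.002

[5] closed run; points: 181.923,32.577 335.384,32.577 335.384,55.983 181.923,55.983

[6] closed run; points: 41.908,15.813 210.564,15.813 210.564,34.100 41.908,34.100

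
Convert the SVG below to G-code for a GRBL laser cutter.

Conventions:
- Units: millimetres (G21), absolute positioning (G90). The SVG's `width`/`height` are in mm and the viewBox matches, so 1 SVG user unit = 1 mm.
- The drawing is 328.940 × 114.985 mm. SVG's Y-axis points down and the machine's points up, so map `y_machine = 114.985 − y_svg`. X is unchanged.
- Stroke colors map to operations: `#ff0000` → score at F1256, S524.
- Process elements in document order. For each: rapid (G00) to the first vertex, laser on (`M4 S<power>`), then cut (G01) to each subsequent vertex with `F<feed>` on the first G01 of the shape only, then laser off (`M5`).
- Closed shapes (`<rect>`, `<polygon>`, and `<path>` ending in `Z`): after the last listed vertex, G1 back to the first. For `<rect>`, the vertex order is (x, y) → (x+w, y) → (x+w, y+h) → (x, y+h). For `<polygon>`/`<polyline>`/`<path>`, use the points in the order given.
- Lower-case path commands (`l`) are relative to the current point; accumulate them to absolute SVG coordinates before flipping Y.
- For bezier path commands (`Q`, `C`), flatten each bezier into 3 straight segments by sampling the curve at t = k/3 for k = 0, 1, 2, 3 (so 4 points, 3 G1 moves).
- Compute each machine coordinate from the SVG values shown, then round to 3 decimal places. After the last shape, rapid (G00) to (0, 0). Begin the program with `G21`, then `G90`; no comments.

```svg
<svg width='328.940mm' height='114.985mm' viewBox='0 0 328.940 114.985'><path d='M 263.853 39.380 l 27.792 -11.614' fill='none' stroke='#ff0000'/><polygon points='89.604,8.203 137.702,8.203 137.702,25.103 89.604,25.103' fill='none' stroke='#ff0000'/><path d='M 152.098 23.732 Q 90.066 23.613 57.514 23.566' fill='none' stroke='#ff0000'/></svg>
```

G21
G90
G00 X263.853 Y75.605
M4 S524
G01 X291.645 Y87.219 F1256
M5
G00 X89.604 Y106.782
M4 S524
G01 X137.702 Y106.782 F1256
G01 X137.702 Y89.882
G01 X89.604 Y89.882
G01 X89.604 Y106.782
M5
G00 X152.098 Y91.253
M4 S524
G01 X114.019 Y91.324 F1256
G01 X82.491 Y91.380
G01 X57.514 Y91.419
M5
G00 X0.000 Y0.000

1 u = 1 mm; y_m = 114.985 − y.

[1] `<path>` line segment, #ff0000→score S524 F1256: (263.853,75.605) → (291.645,87.219)

[2] `<polygon>` rectangle, #ff0000→score S524 F1256: (89.604,106.782) → (137.702,106.782) → (137.702,89.882) → (89.604,89.882) → (89.604,106.782) (closed)

[3] `<path>` quadratic bezier, #ff0000→score S524 F1256: (152.098,91.253) → (114.019,91.324) → (82.491,91.380) → (57.514,91.419)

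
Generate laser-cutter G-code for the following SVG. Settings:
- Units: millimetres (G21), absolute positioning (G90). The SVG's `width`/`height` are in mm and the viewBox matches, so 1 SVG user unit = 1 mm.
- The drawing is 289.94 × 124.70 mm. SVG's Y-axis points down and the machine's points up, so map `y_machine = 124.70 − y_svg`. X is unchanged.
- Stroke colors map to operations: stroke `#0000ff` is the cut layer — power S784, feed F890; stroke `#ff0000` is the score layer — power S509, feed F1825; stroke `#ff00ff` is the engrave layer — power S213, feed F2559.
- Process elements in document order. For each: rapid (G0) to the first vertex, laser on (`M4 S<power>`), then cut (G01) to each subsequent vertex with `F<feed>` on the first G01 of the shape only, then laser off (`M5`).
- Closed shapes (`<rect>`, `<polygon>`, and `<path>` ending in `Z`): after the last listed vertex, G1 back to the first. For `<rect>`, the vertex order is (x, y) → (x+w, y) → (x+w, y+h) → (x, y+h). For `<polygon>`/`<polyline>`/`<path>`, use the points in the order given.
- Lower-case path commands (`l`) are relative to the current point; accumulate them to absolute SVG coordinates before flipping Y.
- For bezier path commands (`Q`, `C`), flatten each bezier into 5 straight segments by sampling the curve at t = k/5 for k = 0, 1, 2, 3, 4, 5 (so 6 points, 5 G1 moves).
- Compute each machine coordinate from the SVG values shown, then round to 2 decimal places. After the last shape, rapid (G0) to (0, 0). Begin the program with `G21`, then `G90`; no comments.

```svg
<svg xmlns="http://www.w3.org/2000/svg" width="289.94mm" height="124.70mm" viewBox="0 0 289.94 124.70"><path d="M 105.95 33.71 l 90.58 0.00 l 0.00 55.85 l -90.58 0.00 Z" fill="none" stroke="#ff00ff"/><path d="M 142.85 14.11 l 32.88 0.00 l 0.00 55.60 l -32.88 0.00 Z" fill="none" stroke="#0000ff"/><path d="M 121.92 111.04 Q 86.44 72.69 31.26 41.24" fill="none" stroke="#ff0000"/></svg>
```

G21
G90
G0 X105.95 Y90.99
M4 S213
G01 X196.53 Y90.99 F2559
G01 X196.53 Y35.14
G01 X105.95 Y35.14
G01 X105.95 Y90.99
M5
G0 X142.85 Y110.59
M4 S784
G01 X175.73 Y110.59 F890
G01 X175.73 Y54.99
G01 X142.85 Y54.99
G01 X142.85 Y110.59
M5
G0 X121.92 Y13.66
M4 S509
G01 X106.94 Y28.72 F1825
G01 X90.38 Y43.24
G01 X72.25 Y57.20
G01 X52.54 Y70.60
G01 X31.26 Y83.46
M5
G0 X0.00 Y0.00

Since the viewBox matches the mm dimensions, user units are millimetres directly. The only transform is the Y-flip y_m = 124.70 − y_svg.

Shape 1 is a rectangle drawn with `<path>`. Its stroke #ff00ff means engrave at S213, F2559. After flipping Y the toolpath is (105.95,90.99) → (196.53,90.99) → (196.53,35.14) → (105.95,35.14) → (105.95,90.99), returning to the start.

Shape 2 is a rectangle drawn with `<path>`. Its stroke #0000ff means cut at S784, F890. After flipping Y the toolpath is (142.85,110.59) → (175.73,110.59) → (175.73,54.99) → (142.85,54.99) → (142.85,110.59), returning to the start.

Shape 3 is a quadratic bezier drawn with `<path>`. Its stroke #ff0000 means score at S509, F1825. After flipping Y the toolpath is (121.92,13.66) → (106.94,28.72) → (90.38,43.24) → (72.25,57.20) → (52.54,70.60) → (31.26,83.46).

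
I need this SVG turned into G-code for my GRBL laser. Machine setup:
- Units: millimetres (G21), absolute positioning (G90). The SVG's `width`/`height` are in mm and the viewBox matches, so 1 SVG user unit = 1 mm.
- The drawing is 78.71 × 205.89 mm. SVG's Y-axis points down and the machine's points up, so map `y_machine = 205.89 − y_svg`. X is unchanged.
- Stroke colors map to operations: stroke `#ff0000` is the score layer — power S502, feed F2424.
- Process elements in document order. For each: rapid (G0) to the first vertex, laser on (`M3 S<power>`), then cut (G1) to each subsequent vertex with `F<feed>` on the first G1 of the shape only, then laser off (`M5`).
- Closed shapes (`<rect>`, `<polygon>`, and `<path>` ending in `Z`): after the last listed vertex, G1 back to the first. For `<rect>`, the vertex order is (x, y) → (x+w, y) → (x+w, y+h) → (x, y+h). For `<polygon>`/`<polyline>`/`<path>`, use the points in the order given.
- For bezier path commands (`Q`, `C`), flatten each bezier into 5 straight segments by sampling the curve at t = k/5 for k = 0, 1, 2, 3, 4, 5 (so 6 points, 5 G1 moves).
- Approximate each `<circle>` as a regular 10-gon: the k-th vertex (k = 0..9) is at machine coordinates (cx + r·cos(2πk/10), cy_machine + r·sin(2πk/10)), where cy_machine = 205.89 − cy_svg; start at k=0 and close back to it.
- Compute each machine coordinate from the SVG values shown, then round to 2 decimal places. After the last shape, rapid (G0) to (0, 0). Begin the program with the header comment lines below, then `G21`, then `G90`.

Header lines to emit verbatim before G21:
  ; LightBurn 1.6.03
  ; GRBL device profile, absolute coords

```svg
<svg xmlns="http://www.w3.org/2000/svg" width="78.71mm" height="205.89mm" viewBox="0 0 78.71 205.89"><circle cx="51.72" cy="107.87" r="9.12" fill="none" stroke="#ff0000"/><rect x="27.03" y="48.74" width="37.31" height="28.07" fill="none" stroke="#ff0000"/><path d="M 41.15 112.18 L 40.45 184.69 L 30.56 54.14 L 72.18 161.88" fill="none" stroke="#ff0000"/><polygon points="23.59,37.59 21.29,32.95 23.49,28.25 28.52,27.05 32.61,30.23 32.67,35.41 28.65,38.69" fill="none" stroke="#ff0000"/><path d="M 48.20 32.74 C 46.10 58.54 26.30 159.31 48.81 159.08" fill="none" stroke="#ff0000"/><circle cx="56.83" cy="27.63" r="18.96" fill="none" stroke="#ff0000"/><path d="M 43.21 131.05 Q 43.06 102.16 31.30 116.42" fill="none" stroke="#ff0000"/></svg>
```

; LightBurn 1.6.03
; GRBL device profile, absolute coords
G21
G90
G0 X60.84 Y98.02
M3 S502
G1 X59.10 Y103.38 F2424
G1 X54.54 Y106.69
G1 X48.90 Y106.69
G1 X44.34 Y103.38
G1 X42.60 Y98.02
G1 X44.34 Y92.66
G1 X48.90 Y89.35
G1 X54.54 Y89.35
G1 X59.10 Y92.66
G1 X60.84 Y98.02
M5
G0 X27.03 Y157.15
M3 S502
G1 X64.34 Y157.15 F2424
G1 X64.34 Y129.08
G1 X27.03 Y129.08
G1 X27.03 Y157.15
M5
G0 X41.15 Y93.71
M3 S502
G1 X40.45 Y21.20 F2424
G1 X30.56 Y151.75
G1 X72.18 Y44.01
M5
G0 X23.59 Y168.30
M3 S502
G1 X21.29 Y172.94 F2424
G1 X23.49 Y177.64
G1 X28.52 Y178.84
G1 X32.61 Y175.66
G1 X32.67 Y170.48
G1 X28.65 Y167.20
G1 X23.59 Y168.30
M5
G0 X48.20 Y173.15
M3 S502
G1 X45.30 Y150.08 F2424
G1 X41.02 Y117.47
G1 X38.27 Y83.75
G1 X39.90 Y57.38
G1 X48.81 Y46.81
M5
G0 X75.79 Y178.26
M3 S502
G1 X72.17 Y189.40 F2424
G1 X62.69 Y196.29
G1 X50.97 Y196.29
G1 X41.49 Y189.40
G1 X37.87 Y178.26
G1 X41.49 Y167.12
G1 X50.97 Y160.23
G1 X62.69 Y160.23
G1 X72.17 Y167.12
G1 X75.79 Y178.26
M5
G0 X43.21 Y74.84
M3 S502
G1 X42.69 Y84.67 F2424
G1 X41.23 Y91.05
G1 X38.85 Y93.97
G1 X35.54 Y93.45
G1 X31.30 Y89.47
M5
G0 X0.00 Y0.00

viewBox `0 0 78.71 205.89` with mm width/height → 1 unit = 1 mm. Flip: y_m = 205.89 − y_svg.

**Shape 1** — `<circle>` circle, stroke `#ff0000` → score (S502, F2424). Machine vertices: (60.84,98.02) → (59.10,103.38) → (54.54,106.69) → (48.90,106.69) → (44.34,103.38) → (42.60,98.02) → (44.34,92.66) → (48.90,89.35) → (54.54,89.35) → (59.10,92.66) → (60.84,98.02). Closed: final G1 returns to the first vertex.

**Shape 2** — `<rect>` rectangle, stroke `#ff0000` → score (S502, F2424). Machine vertices: (27.03,157.15) → (64.34,157.15) → (64.34,129.08) → (27.03,129.08) → (27.03,157.15). Closed: final G1 returns to the first vertex.

**Shape 3** — `<path>` open polyline, stroke `#ff0000` → score (S502, F2424). Machine vertices: (41.15,93.71) → (40.45,21.20) → (30.56,151.75) → (72.18,44.01). Open path.

**Shape 4** — `<polygon>` regular polygon, stroke `#ff0000` → score (S502, F2424). Machine vertices: (23.59,168.30) → (21.29,172.94) → (23.49,177.64) → (28.52,178.84) → (32.61,175.66) → (32.67,170.48) → (28.65,167.20) → (23.59,168.30). Closed: final G1 returns to the first vertex.

**Shape 5** — `<path>` cubic bezier, stroke `#ff0000` → score (S502, F2424). Control points (SVG): P0=(48.20,32.74), P1=(46.10,58.54), P2=(26.30,159.31), P3=(48.81,159.08); sampled at t=k/5. Machine vertices: (48.20,173.15) → (45.30,150.08) → (41.02,117.47) → (38.27,83.75) → (39.90,57.38) → (48.81,46.81). Open path.

**Shape 6** — `<circle>` circle, stroke `#ff0000` → score (S502, F2424). Machine vertices: (75.79,178.26) → (72.17,189.40) → (62.69,196.29) → (50.97,196.29) → (41.49,189.40) → (37.87,178.26) → (41.49,167.12) → (50.97,160.23) → (62.69,160.23) → (72.17,167.12) → (75.79,178.26). Closed: final G1 returns to the first vertex.

**Shape 7** — `<path>` quadratic bezier, stroke `#ff0000` → score (S502, F2424). Control points (SVG): P0=(43.21,131.05), P1=(43.06,102.16), P2=(31.30,116.42); sampled at t=k/5. Machine vertices: (43.21,74.84) → (42.69,84.67) → (41.23,91.05) → (38.85,93.97) → (35.54,93.45) → (31.30,89.47). Open path.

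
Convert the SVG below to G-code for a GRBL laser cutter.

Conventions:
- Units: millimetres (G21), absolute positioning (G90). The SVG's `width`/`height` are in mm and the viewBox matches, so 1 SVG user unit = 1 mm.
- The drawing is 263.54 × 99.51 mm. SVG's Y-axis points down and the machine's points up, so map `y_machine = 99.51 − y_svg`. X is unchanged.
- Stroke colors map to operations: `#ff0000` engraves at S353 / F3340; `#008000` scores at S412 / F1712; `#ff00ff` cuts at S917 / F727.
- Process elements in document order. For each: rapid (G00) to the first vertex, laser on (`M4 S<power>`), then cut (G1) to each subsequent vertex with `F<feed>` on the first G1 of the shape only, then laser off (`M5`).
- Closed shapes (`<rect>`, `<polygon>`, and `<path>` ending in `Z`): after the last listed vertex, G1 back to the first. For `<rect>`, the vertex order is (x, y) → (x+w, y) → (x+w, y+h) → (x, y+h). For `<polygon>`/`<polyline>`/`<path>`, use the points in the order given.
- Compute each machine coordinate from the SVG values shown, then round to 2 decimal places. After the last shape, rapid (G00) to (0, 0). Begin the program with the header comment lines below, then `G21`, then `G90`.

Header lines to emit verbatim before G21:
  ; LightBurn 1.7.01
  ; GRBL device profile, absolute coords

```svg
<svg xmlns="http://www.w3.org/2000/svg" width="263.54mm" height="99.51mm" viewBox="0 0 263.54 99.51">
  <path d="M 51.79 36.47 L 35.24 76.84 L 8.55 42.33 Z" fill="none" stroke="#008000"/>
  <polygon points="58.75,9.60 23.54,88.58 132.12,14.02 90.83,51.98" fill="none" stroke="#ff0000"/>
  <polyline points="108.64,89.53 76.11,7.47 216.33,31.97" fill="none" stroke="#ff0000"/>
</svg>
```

; LightBurn 1.7.01
; GRBL device profile, absolute coords
G21
G90
G00 X51.79 Y63.04
M4 S412
G1 X35.24 Y22.67 F1712
G1 X8.55 Y57.18
G1 X51.79 Y63.04
M5
G00 X58.75 Y89.91
M4 S353
G1 X23.54 Y10.93 F3340
G1 X132.12 Y85.49
G1 X90.83 Y47.53
G1 X58.75 Y89.91
M5
G00 X108.64 Y9.98
M4 S353
G1 X76.11 Y92.04 F3340
G1 X216.33 Y67.54
M5
G00 X0.00 Y0.00

Since the viewBox matches the mm dimensions, user units are millimetres directly. The only transform is the Y-flip y_m = 99.51 − y_svg.

Shape 1 is a regular polygon drawn with `<path>`. Its stroke #008000 means score at S412, F1712. After flipping Y the toolpath is (51.79,63.04) → (35.24,22.67) → (8.55,57.18) → (51.79,63.04), returning to the start.

Shape 2 is a closed polygon drawn with `<polygon>`. Its stroke #ff0000 means engrave at S353, F3340. After flipping Y the toolpath is (58.75,89.91) → (23.54,10.93) → (132.12,85.49) → (90.83,47.53) → (58.75,89.91), returning to the start.

Shape 3 is a open polyline drawn with `<polyline>`. Its stroke #ff0000 means engrave at S353, F3340. After flipping Y the toolpath is (108.64,9.98) → (76.11,92.04) → (216.33,67.54).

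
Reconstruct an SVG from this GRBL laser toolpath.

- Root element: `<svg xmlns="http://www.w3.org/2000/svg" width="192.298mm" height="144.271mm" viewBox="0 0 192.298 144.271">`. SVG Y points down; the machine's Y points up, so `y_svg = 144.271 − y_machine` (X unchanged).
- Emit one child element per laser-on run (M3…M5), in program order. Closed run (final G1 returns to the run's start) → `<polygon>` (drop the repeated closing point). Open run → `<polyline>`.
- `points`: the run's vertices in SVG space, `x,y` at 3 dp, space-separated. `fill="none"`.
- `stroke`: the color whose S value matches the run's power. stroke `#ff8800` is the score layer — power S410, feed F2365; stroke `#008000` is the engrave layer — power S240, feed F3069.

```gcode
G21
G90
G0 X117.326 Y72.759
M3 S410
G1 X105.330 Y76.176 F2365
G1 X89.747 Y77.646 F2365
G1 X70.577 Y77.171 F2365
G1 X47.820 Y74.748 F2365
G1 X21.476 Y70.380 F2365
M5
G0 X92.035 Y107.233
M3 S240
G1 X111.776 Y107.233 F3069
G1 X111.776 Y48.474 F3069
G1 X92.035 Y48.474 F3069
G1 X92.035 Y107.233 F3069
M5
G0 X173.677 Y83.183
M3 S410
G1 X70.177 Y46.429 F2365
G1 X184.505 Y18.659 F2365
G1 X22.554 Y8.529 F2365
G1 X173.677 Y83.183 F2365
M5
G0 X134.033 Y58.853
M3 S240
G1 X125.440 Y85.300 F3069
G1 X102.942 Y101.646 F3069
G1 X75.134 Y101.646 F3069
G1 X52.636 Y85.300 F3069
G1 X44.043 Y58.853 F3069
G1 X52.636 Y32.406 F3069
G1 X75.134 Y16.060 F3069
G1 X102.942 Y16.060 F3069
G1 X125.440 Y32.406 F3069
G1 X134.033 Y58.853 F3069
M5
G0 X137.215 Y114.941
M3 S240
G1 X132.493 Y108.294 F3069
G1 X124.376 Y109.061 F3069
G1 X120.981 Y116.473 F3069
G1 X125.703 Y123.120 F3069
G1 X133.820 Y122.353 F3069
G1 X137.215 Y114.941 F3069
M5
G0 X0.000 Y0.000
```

Machine Y-up, SVG Y-down with viewBox height 144.271, so y_svg = 144.271 − y_machine; X carries over.

Run 1: the run's S410 means `#ff8800` (score). The run is open, so emit a `<polyline>` with points (Y-flipped): 117.326,71.512 105.330,68.095 89.747,66.625 70.577,67.100 47.820,69.523 21.476,73.891.

Run 2: S240 ⇒ engrave layer `#008000`. The run returns to its start, so emit a `<polygon>` with points (Y-flipped): 92.035,37.038 111.776,37.038 111.776,95.797 92.035,95.797.

Run 3: S410 ⇒ score layer `#ff8800`. The run returns to its start, so emit a `<polygon>` with points (Y-flipped): 173.677,61.088 70.177,97.842 184.505,125.612 22.554,135.742.

Run 4: the run's S240 means `#008000` (engrave). The run returns to its start, so emit a `<polygon>` with points (Y-flipped): 134.033,85.418 125.440,58.971 102.942,42.625 75.134,42.625 52.636,58.971 44.043,85.418 52.636,111.865 75.134,128.211 102.942,128.211 125.440,111.865.

Run 5: power S240 maps to stroke `#008000` (engrave). The run returns to its start, so emit a `<polygon>` with points (Y-flipped): 137.215,29.330 132.493,35.977 124.376,35.210 120.981,27.798 125.703,21.151 133.820,21.918.

<svg xmlns="http://www.w3.org/2000/svg" width="192.298mm" height="144.271mm" viewBox="0 0 192.298 144.271">
  <polyline points="117.326,71.512 105.330,68.095 89.747,66.625 70.577,67.100 47.820,69.523 21.476,73.891" fill="none" stroke="#ff8800"/>
  <polygon points="92.035,37.038 111.776,37.038 111.776,95.797 92.035,95.797" fill="none" stroke="#008000"/>
  <polygon points="173.677,61.088 70.177,97.842 184.505,125.612 22.554,135.742" fill="none" stroke="#ff8800"/>
  <polygon points="134.033,85.418 125.440,58.971 102.942,42.625 75.134,42.625 52.636,58.971 44.043,85.418 52.636,111.865 75.134,128.211 102.942,128.211 125.440,111.865" fill="none" stroke="#008000"/>
  <polygon points="137.215,29.330 132.493,35.977 124.376,35.210 120.981,27.798 125.703,21.151 133.820,21.918" fill="none" stroke="#008000"/>
</svg>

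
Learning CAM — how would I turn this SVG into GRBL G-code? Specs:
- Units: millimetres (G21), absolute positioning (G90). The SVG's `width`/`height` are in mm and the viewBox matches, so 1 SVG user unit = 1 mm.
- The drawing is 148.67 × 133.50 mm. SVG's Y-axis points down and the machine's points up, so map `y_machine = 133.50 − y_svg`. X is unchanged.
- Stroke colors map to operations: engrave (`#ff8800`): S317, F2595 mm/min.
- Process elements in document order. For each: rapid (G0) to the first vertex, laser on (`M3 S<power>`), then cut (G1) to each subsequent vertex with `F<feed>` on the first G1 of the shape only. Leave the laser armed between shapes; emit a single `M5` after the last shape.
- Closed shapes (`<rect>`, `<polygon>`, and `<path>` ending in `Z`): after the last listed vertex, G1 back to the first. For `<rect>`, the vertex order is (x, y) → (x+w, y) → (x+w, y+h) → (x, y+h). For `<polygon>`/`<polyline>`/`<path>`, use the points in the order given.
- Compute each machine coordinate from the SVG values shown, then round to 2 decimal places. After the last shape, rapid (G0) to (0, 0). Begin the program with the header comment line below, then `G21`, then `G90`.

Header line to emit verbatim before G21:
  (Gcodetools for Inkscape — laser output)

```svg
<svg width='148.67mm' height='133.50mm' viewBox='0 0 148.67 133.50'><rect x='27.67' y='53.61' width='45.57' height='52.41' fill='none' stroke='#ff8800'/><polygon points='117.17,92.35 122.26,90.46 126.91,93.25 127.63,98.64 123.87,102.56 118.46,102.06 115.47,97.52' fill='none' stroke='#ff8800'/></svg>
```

viewBox `0 0 148.67 133.50` with mm width/height → 1 unit = 1 mm. Flip: y_m = 133.50 − y_svg.

**Shape 1** — `<rect>` rectangle, stroke `#ff8800` → engrave (S317, F2595). Machine vertices: (27.67,79.89) → (73.24,79.89) → (73.24,27.48) → (27.67,27.48) → (27.67,79.89). Closed: final G1 returns to the first vertex.

**Shape 2** — `<polygon>` regular polygon, stroke `#ff8800` → engrave (S317, F2595). Machine vertices: (117.17,41.15) → (122.26,43.04) → (126.91,40.25) → (127.63,34.86) → (123.87,30.94) → (118.46,31.44) → (115.47,35.98) → (117.17,41.15). Closed: final G1 returns to the first vertex.

(Gcodetools for Inkscape — laser output)
G21
G90
G0 X27.67 Y79.89
M3 S317
G1 X73.24 Y79.89 F2595
G1 X73.24 Y27.48
G1 X27.67 Y27.48
G1 X27.67 Y79.89
G0 X117.17 Y41.15
M3 S317
G1 X122.26 Y43.04 F2595
G1 X126.91 Y40.25
G1 X127.63 Y34.86
G1 X123.87 Y30.94
G1 X118.46 Y31.44
G1 X115.47 Y35.98
G1 X117.17 Y41.15
M5
G0 X0.00 Y0.00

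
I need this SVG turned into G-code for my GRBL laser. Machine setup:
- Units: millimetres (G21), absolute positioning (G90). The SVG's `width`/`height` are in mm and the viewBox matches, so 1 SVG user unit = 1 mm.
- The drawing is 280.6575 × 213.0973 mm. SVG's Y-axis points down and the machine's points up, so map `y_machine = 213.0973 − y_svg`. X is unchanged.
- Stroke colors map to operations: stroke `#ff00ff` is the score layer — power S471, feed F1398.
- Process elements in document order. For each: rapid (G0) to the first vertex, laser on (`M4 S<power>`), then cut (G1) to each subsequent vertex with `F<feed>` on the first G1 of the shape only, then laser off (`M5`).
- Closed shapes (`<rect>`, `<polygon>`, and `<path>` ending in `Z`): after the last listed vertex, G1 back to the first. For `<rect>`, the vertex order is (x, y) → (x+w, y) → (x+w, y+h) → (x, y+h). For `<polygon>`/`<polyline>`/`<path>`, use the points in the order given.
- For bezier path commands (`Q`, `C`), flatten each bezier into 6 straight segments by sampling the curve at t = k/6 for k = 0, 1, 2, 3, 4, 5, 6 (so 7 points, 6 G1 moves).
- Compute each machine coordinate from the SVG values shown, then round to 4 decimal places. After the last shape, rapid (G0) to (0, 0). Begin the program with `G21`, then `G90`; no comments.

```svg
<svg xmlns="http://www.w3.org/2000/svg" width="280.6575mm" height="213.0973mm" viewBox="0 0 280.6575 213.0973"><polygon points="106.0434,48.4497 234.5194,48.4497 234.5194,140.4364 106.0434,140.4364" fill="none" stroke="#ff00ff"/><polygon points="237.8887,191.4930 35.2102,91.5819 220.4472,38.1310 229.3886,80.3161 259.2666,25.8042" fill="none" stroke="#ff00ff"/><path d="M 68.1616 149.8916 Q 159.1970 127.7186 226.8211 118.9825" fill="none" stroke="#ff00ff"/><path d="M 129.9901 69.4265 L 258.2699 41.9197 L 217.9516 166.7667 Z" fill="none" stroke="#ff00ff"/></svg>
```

G21
G90
G0 X106.0434 Y164.6476
M4 S471
G1 X234.5194 Y164.6476 F1398
G1 X234.5194 Y72.6609
G1 X106.0434 Y72.6609
G1 X106.0434 Y164.6476
M5
G0 X237.8887 Y21.6043
M4 S471
G1 X35.2102 Y121.5154 F1398
G1 X220.4472 Y174.9663
G1 X229.3886 Y132.7812
G1 X259.2666 Y187.2931
G1 X237.8887 Y21.6043
M5
G0 X68.1616 Y63.2057
M4 S471
G1 X97.8564 Y70.2235 F1398
G1 X126.2506 Y76.4947
G1 X153.3442 Y82.0195
G1 X179.1371 Y86.7977
G1 X203.6294 Y90.8295
G1 X226.8211 Y94.1148
M5
G0 X129.9901 Y143.6708
M4 S471
G1 X258.2699 Y171.1776 F1398
G1 X217.9516 Y46.3306
G1 X129.9901 Y143.6708
M5
G0 X0.0000 Y0.0000

viewBox `0 0 280.6575 213.0973` with mm width/height → 1 unit = 1 mm. Flip: y_m = 213.0973 − y_svg.

**Shape 1** — `<polygon>` rectangle, stroke `#ff00ff` → score (S471, F1398). Machine vertices: (106.0434,164.6476) → (234.5194,164.6476) → (234.5194,72.6609) → (106.0434,72.6609) → (106.0434,164.6476). Closed: final G1 returns to the first vertex.

**Shape 2** — `<polygon>` closed polygon, stroke `#ff00ff` → score (S471, F1398). Machine vertices: (237.8887,21.6043) → (35.2102,121.5154) → (220.4472,174.9663) → (229.3886,132.7812) → (259.2666,187.2931) → (237.8887,21.6043). Closed: final G1 returns to the first vertex.

**Shape 3** — `<path>` quadratic bezier, stroke `#ff00ff` → score (S471, F1398). Control points (SVG): P0=(68.1616,149.8916), P1=(159.1970,127.7186), P2=(226.8211,118.9825); sampled at t=k/6. Machine vertices: (68.1616,63.2057) → (97.8564,70.2235) → (126.2506,76.4947) → (153.3442,82.0195) → (179.1371,86.7977) → (203.6294,90.8295) → (226.8211,94.1148). Open path.

**Shape 4** — `<path>` regular polygon, stroke `#ff00ff` → score (S471, F1398). Machine vertices: (129.9901,143.6708) → (258.2699,171.1776) → (217.9516,46.3306) → (129.9901,143.6708). Closed: final G1 returns to the first vertex.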